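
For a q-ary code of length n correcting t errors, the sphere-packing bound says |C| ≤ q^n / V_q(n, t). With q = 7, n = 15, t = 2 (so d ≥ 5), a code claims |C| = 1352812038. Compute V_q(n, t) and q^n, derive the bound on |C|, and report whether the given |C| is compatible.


V_q(n, t) = 3871, q^n = 4747561509943, Hamming bound = 1226443169, |C| = 1352812038 > bound (violated).

Step 1: Compute V_q(n, t) = Σ_{j=0}^2 C(n, j) (q−1)^j.
  j = 0: C(15,0)·(6)^0 = 1·1 = 1.
  j = 1: C(15,1)·(6)^1 = 15·6 = 90.
  j = 2: C(15,2)·(6)^2 = 105·36 = 3780.
  V_q(n, t) = 1 + 90 + 3780 = 3871.
Step 2: q^n = 7^15 = 4747561509943.
Step 3: Hamming bound ⌊q^n / V_q(n,t)⌋ = ⌊4747561509943/3871⌋ = 1226443169.
Step 4: Compare |C| = 1352812038 to 1226443169: violated.
The claimed |C| lies above the Hamming bound, so no 7-ary code of length 15 with d ≥ 5 can have 1352812038 codewords.


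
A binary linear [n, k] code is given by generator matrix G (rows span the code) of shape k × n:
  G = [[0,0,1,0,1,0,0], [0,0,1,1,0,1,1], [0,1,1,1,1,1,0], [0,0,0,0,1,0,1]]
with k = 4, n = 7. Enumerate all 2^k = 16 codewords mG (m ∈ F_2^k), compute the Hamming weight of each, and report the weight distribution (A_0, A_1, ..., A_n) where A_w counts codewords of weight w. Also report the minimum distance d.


Weight distribution: A_0 = 1, A_1 = 1, A_2 = 4, A_3 = 4, A_4 = 3, A_5 = 3. Minimum distance d = 1.

Enumerate all 2^4 = 16 messages m ∈ F_2^4.
For each, compute codeword c = mG in F_2^7, then tally its weight.
  m = 0000 → c = 0000000, weight = 0.
  m = 1000 → c = 0010100, weight = 2.
  m = 0100 → c = 0011011, weight = 4.
  m = 1100 → c = 0001111, weight = 4.
  m = 0010 → c = 0111110, weight = 5.
  m = 1010 → c = 0101010, weight = 3.
  m = 0110 → c = 0100101, weight = 3.
  m = 1110 → c = 0110001, weight = 3.
  m = 0001 → c = 0000101, weight = 2.
  m = 1001 → c = 0010001, weight = 2.
  m = 0101 → c = 0011110, weight = 4.
  m = 1101 → c = 0001010, weight = 2.
  m = 0011 → c = 0111011, weight = 5.
  m = 1011 → c = 0101111, weight = 5.
  m = 0111 → c = 0100000, weight = 1.
  m = 1111 → c = 0110100, weight = 3.
Tally weights:
  weight 0: 1 codewords.
  weight 1: 1 codewords.
  weight 2: 4 codewords.
  weight 3: 4 codewords.
  weight 4: 3 codewords.
  weight 5: 3 codewords.
Minimum distance d = smallest w > 0 with A_w > 0 = 1.
Sanity: Σ A_w = 16 = 2^4 = 16 ✓.


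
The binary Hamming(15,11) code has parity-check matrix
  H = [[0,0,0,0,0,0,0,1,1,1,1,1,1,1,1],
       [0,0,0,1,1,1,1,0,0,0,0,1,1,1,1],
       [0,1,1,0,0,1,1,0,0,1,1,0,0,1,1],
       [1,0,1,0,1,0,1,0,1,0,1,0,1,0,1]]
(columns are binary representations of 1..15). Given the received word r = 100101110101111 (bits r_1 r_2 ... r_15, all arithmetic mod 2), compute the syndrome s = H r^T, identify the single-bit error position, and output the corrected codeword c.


s = (0, 1, 1, 0)^T, error position = 6, corrected codeword c = 100100110101111

Compute s = H r^T mod 2 one row at a time:
  s_1 = 1 + 0 + 1 + 0 + 1 + 1 + 1 + 1 = 6 ≡ 0 (mod 2).
  s_2 = 1 + 0 + 1 + 1 + 1 + 1 + 1 + 1 = 7 ≡ 1 (mod 2).
  s_3 = 0 + 0 + 1 + 1 + 1 + 0 + 1 + 1 = 5 ≡ 1 (mod 2).
  s_4 = 1 + 0 + 0 + 1 + 0 + 0 + 1 + 1 = 4 ≡ 0 (mod 2).
s = (0, 1, 1, 0)^T — this equals column 6 of H (binary 0110), so error is at position 6.
Correct: flip bit 6 of r = 100101110101111 to get c = 100100110101111.


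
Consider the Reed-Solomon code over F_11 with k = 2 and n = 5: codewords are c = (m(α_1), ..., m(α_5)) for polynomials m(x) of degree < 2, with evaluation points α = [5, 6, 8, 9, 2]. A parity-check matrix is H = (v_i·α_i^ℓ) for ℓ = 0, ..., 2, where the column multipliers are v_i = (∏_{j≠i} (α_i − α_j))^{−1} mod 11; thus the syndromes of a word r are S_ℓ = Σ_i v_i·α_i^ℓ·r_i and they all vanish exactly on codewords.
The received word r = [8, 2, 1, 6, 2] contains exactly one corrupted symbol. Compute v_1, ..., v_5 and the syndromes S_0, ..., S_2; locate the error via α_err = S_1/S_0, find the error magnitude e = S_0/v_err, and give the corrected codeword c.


S = (1, 2, 4), error at position 5, error magnitude e = 9, c = [8, 2, 1, 6, 4].

Step 1: column multipliers v_i = (∏_{j≠i}(α_i − α_j))^{−1} mod 11.
  i = 1 (α = 5): (5−6)(5−8)(5−9)(5−2) = (−1)·(−3)·(−4)·3 = −36 ≡ 8, so v_1 = 8^{−1} = 7 (mod 11).
  i = 2 (α = 6): (6−5)(6−8)(6−9)(6−2) = 1·(−2)·(−3)·4 = 24 ≡ 2, so v_2 = 2^{−1} = 6 (mod 11).
  i = 3 (α = 8): (8−5)(8−6)(8−9)(8−2) = 3·2·(−1)·6 = −36 ≡ 8, so v_3 = 8^{−1} = 7 (mod 11).
  i = 4 (α = 9): (9−5)(9−6)(9−8)(9−2) = 4·3·1·7 = 84 ≡ 7, so v_4 = 7^{−1} = 8 (mod 11).
  i = 5 (α = 2): (2−5)(2−6)(2−8)(2−9) = (−3)·(−4)·(−6)·(−7) = 504 ≡ 9, so v_5 = 9^{−1} = 5 (mod 11).
  v = [7, 6, 7, 8, 5].
Step 2: syndromes of r = [8, 2, 1, 6, 2] (all sums mod 11).
  S_0 = Σ v_i r_i = 7·8 + 6·2 + 7·1 + 8·6 + 5·2 = 133 ≡ 1.
  S_1 = Σ v_i α_i r_i = 7·5·8 + 6·6·2 + 7·8·1 + 8·9·6 + 5·2·2 = 860 ≡ 2.
  α_i^2 mod 11 = [3, 3, 9, 4, 4].
  S_2 = Σ v_i α_i^2 r_i = 7·3·8 + 6·3·2 + 7·9·1 + 8·4·6 + 5·4·2 = 499 ≡ 4.
  S = (1, 2, 4) ≠ 0, so r is not a codeword (an error is present).
Step 3: locate the error. For a single error e at position i, S_ℓ = v_i·e·α_i^ℓ, so α_err = S_1/S_0.
  S_0^{−1} = 1^{−1} = 1 (mod 11), so α_err = 2·1 = 2 ≡ 2 = α_5. Error position i = 5.
  Consistency check: S_2/S_1 = 4·6 = 24 ≡ 2 = α_err ✓ (single-error assumption holds).
Step 4: error magnitude e = S_0/v_5 = S_0·∏_{j≠5}(α_5 − α_j) = 1·9 = 9 ≡ 9 (mod 11).
Step 5: correct position 5: c_5 = r_5 − e = 2 − 9 ≡ 4 (mod 11). Hence c = [8, 2, 1, 6, 4].
  Check: interpolating c through the α_i gives m(x) = 5 + 5·x (degree < 2) with m(α_i) = c_i for every i, so c is indeed a codeword.


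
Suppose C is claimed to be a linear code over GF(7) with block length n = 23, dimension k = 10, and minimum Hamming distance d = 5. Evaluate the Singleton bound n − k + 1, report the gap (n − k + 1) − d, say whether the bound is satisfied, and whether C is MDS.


Singleton RHS = n − k + 1 = 14, slack = 9, bound satisfied, not MDS.

Singleton bound: d ≤ n − k + 1.
Here n = 23, k = 10, so n − k + 1 = 14.
Given d = 5, check d ≤ 14: YES.
Slack = (n − k + 1) − d = 9.
The code is NOT MDS (slack = 9 > 0).
Description: the claimed parameters are [23, 10, 5]_7; such a code would be non-MDS.


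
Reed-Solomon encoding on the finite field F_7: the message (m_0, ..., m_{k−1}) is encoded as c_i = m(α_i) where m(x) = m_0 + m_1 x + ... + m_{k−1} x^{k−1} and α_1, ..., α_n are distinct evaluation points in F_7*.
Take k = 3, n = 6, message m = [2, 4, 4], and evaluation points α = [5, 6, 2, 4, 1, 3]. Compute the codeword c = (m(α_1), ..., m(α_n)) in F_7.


c = [3, 2, 5, 5, 3, 1]

Message polynomial: m(x) = 2 + 4·x + 4·x^2 (mod 7).
For each evaluation point α_i, compute m(α_i) mod 7:
  α_1 = 5: Horner steps 4 → 3 → 3, so m(5) = 3.
  α_2 = 6: Horner steps 4 → 0 → 2, so m(6) = 2.
  α_3 = 2: Horner steps 4 → 5 → 5, so m(2) = 5.
  α_4 = 4: Horner steps 4 → 6 → 5, so m(4) = 5.
  α_5 = 1: Horner steps 4 → 1 → 3, so m(1) = 3.
  α_6 = 3: Horner steps 4 → 2 → 1, so m(3) = 1.
Codeword c = [3, 2, 5, 5, 3, 1] ∈ F_7^6.


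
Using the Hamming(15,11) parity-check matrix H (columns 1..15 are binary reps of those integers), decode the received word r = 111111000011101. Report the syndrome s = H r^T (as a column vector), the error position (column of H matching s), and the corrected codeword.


s = (0, 0, 1, 0)^T, error position = 2, corrected codeword c = 101111000011101

Compute s = H r^T mod 2 one row at a time:
  s_1 = 0 + 0 + 0 + 1 + 1 + 1 + 0 + 1 = 4 ≡ 0 (mod 2).
  s_2 = 1 + 1 + 1 + 0 + 1 + 1 + 0 + 1 = 6 ≡ 0 (mod 2).
  s_3 = 1 + 1 + 1 + 0 + 0 + 1 + 0 + 1 = 5 ≡ 1 (mod 2).
  s_4 = 1 + 1 + 1 + 0 + 0 + 1 + 1 + 1 = 6 ≡ 0 (mod 2).
s = (0, 0, 1, 0)^T — this equals column 2 of H (binary 0010), so error is at position 2.
Correct: flip bit 2 of r = 111111000011101 to get c = 101111000011101.


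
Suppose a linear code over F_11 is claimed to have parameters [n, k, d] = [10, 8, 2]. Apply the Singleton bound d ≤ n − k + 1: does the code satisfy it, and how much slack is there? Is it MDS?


Singleton RHS = n − k + 1 = 3, slack = 1, bound satisfied, not MDS.

Singleton bound: d ≤ n − k + 1.
Here n = 10, k = 8, so n − k + 1 = 3.
Given d = 2, check d ≤ 3: YES.
Slack = (n − k + 1) − d = 1.
The code is NOT MDS (slack = 1 > 0).
Description: the claimed parameters are [10, 8, 2]_11; such a code would be non-MDS.


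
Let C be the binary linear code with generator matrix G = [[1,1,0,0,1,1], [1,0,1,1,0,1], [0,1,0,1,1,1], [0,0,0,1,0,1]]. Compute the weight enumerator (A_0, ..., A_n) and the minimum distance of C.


Weight distribution: A_0 = 1, A_2 = 7, A_4 = 7, A_6 = 1. Minimum distance d = 2.

Enumerate all 2^4 = 16 messages m ∈ F_2^4.
For each, compute codeword c = mG in F_2^6, then tally its weight.
  m = 0000 → c = 000000, weight = 0.
  m = 1000 → c = 110011, weight = 4.
  m = 0100 → c = 101101, weight = 4.
  m = 1100 → c = 011110, weight = 4.
  m = 0010 → c = 010111, weight = 4.
  m = 1010 → c = 100100, weight = 2.
  m = 0110 → c = 111010, weight = 4.
  m = 1110 → c = 001001, weight = 2.
  m = 0001 → c = 000101, weight = 2.
  m = 1001 → c = 110110, weight = 4.
  m = 0101 → c = 101000, weight = 2.
  m = 1101 → c = 011011, weight = 4.
  m = 0011 → c = 010010, weight = 2.
  m = 1011 → c = 100001, weight = 2.
  m = 0111 → c = 111111, weight = 6.
  m = 1111 → c = 001100, weight = 2.
Tally weights:
  weight 0: 1 codewords.
  weight 2: 7 codewords.
  weight 4: 7 codewords.
  weight 6: 1 codewords.
Minimum distance d = smallest w > 0 with A_w > 0 = 2.
Sanity: Σ A_w = 16 = 2^4 = 16 ✓.


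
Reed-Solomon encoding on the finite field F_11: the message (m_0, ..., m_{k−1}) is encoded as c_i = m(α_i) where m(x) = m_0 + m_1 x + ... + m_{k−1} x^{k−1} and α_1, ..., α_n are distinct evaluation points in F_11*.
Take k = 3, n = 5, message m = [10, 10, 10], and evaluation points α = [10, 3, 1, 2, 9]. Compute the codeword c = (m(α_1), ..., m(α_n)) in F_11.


c = [10, 9, 8, 4, 8]

Message polynomial: m(x) = 10 + 10·x + 10·x^2 (mod 11).
For each evaluation point α_i, compute m(α_i) mod 11:
  α_1 = 10: Horner steps 10 → 0 → 10, so m(10) = 10.
  α_2 = 3: Horner steps 10 → 7 → 9, so m(3) = 9.
  α_3 = 1: Horner steps 10 → 9 → 8, so m(1) = 8.
  α_4 = 2: Horner steps 10 → 8 → 4, so m(2) = 4.
  α_5 = 9: Horner steps 10 → 1 → 8, so m(9) = 8.
Codeword c = [10, 9, 8, 4, 8] ∈ F_11^5.


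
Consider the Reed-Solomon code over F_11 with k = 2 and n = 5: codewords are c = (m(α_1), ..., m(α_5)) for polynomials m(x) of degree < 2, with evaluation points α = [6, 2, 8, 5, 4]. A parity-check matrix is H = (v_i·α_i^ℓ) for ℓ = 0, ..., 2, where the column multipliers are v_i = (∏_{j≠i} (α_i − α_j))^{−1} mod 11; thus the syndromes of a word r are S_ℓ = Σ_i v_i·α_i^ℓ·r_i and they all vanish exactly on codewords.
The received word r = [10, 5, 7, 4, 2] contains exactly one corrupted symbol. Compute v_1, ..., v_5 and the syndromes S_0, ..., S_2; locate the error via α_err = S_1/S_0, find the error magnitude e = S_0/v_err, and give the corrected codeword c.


S = (1, 5, 3), error at position 4, error magnitude e = 9, c = [10, 5, 7, 6, 2].

Step 1: column multipliers v_i = (∏_{j≠i}(α_i − α_j))^{−1} mod 11.
  i = 1 (α = 6): (6−2)(6−8)(6−5)(6−4) = 4·(−2)·1·2 = −16 ≡ 6, so v_1 = 6^{−1} = 2 (mod 11).
  i = 2 (α = 2): (2−6)(2−8)(2−5)(2−4) = (−4)·(−6)·(−3)·(−2) = 144 ≡ 1, so v_2 = 1^{−1} = 1 (mod 11).
  i = 3 (α = 8): (8−6)(8−2)(8−5)(8−4) = 2·6·3·4 = 144 ≡ 1, so v_3 = 1^{−1} = 1 (mod 11).
  i = 4 (α = 5): (5−6)(5−2)(5−8)(5−4) = (−1)·3·(−3)·1 = 9 ≡ 9, so v_4 = 9^{−1} = 5 (mod 11).
  i = 5 (α = 4): (4−6)(4−2)(4−8)(4−5) = (−2)·2·(−4)·(−1) = −16 ≡ 6, so v_5 = 6^{−1} = 2 (mod 11).
  v = [2, 1, 1, 5, 2].
Step 2: syndromes of r = [10, 5, 7, 4, 2] (all sums mod 11).
  S_0 = Σ v_i r_i = 2·10 + 1·5 + 1·7 + 5·4 + 2·2 = 56 ≡ 1.
  S_1 = Σ v_i α_i r_i = 2·6·10 + 1·2·5 + 1·8·7 + 5·5·4 + 2·4·2 = 302 ≡ 5.
  α_i^2 mod 11 = [3, 4, 9, 3, 5].
  S_2 = Σ v_i α_i^2 r_i = 2·3·10 + 1·4·5 + 1·9·7 + 5·3·4 + 2·5·2 = 223 ≡ 3.
  S = (1, 5, 3) ≠ 0, so r is not a codeword (an error is present).
Step 3: locate the error. For a single error e at position i, S_ℓ = v_i·e·α_i^ℓ, so α_err = S_1/S_0.
  S_0^{−1} = 1^{−1} = 1 (mod 11), so α_err = 5·1 = 5 ≡ 5 = α_4. Error position i = 4.
  Consistency check: S_2/S_1 = 3·9 = 27 ≡ 5 = α_err ✓ (single-error assumption holds).
Step 4: error magnitude e = S_0/v_4 = S_0·∏_{j≠4}(α_4 − α_j) = 1·9 = 9 ≡ 9 (mod 11).
Step 5: correct position 4: c_4 = r_4 − e = 4 − 9 ≡ 6 (mod 11). Hence c = [10, 5, 7, 6, 2].
  Check: interpolating c through the α_i gives m(x) = 8 + 4·x (degree < 2) with m(α_i) = c_i for every i, so c is indeed a codeword.


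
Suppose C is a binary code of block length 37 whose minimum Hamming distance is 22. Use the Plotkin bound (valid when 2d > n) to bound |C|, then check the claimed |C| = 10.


Plotkin bound M ≤ 6; given |C| = 10 > bound (violated).

Check applicability: 2d = 44, n = 37.
2d − n = 7 > 0, so Plotkin applies.
Compute d/(2d−n) = 22/7 ≈ 3.1429.
⌊d/(2d−n)⌋ = 3.
Plotkin bound: M ≤ 2·3 = 6.
Given |C| = 10, check: VIOLATED.
This |C| is above the Plotkin bound, so no binary code with n = 37, d = 22 and 10 codewords exists.


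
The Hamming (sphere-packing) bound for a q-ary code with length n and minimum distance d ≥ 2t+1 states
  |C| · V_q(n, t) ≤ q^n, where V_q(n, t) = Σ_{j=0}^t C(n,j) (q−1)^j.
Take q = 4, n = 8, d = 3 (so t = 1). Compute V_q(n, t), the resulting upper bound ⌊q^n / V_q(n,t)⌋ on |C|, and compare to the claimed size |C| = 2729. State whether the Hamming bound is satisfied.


V_q(n, t) = 25, q^n = 65536, Hamming bound = 2621, |C| = 2729 > bound (violated).

Step 1: Compute V_q(n, t) = Σ_{j=0}^1 C(n, j) (q−1)^j.
  j = 0: C(8,0)·(3)^0 = 1·1 = 1.
  j = 1: C(8,1)·(3)^1 = 8·3 = 24.
  V_q(n, t) = 1 + 24 = 25.
Step 2: q^n = 4^8 = 65536.
Step 3: Hamming bound ⌊q^n / V_q(n,t)⌋ = ⌊65536/25⌋ = 2621.
Step 4: Compare |C| = 2729 to 2621: violated.
The claimed |C| lies above the Hamming bound, so no 4-ary code of length 8 with d ≥ 3 can have 2729 codewords.


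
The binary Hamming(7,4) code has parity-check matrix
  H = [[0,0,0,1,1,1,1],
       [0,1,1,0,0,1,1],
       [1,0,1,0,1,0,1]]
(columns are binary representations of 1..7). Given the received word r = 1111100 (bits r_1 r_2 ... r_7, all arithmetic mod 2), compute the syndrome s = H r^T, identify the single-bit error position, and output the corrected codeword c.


s = (0, 0, 1)^T, error position = 1, corrected codeword c = 0111100

Compute s = H r^T mod 2 one row at a time:
  s_1 = 1 + 1 + 0 + 0 = 2 ≡ 0 (mod 2).
  s_2 = 1 + 1 + 0 + 0 = 2 ≡ 0 (mod 2).
  s_3 = 1 + 1 + 1 + 0 = 3 ≡ 1 (mod 2).
s = (0, 0, 1)^T — this equals column 1 of H (binary 001), so error is at position 1.
Correct: flip bit 1 of r = 1111100 to get c = 0111100.


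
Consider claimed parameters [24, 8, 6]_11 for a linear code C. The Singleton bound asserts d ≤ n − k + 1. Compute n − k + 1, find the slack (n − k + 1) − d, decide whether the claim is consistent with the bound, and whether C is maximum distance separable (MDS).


Singleton RHS = n − k + 1 = 17, slack = 11, bound satisfied, not MDS.

Singleton bound: d ≤ n − k + 1.
Here n = 24, k = 8, so n − k + 1 = 17.
Given d = 6, check d ≤ 17: YES.
Slack = (n − k + 1) − d = 11.
The code is NOT MDS (slack = 11 > 0).
Description: the claimed parameters are [24, 8, 6]_11; such a code would be non-MDS.


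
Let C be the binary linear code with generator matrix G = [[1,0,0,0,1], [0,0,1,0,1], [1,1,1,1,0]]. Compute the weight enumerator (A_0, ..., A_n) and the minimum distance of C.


Weight distribution: A_0 = 1, A_2 = 4, A_4 = 3. Minimum distance d = 2.

Enumerate all 2^3 = 8 messages m ∈ F_2^3.
For each, compute codeword c = mG in F_2^5, then tally its weight.
  m = 000 → c = 00000, weight = 0.
  m = 100 → c = 10001, weight = 2.
  m = 010 → c = 00101, weight = 2.
  m = 110 → c = 10100, weight = 2.
  m = 001 → c = 11110, weight = 4.
  m = 101 → c = 01111, weight = 4.
  m = 011 → c = 11011, weight = 4.
  m = 111 → c = 01010, weight = 2.
Tally weights:
  weight 0: 1 codewords.
  weight 2: 4 codewords.
  weight 4: 3 codewords.
Minimum distance d = smallest w > 0 with A_w > 0 = 2.
Sanity: Σ A_w = 8 = 2^3 = 8 ✓.


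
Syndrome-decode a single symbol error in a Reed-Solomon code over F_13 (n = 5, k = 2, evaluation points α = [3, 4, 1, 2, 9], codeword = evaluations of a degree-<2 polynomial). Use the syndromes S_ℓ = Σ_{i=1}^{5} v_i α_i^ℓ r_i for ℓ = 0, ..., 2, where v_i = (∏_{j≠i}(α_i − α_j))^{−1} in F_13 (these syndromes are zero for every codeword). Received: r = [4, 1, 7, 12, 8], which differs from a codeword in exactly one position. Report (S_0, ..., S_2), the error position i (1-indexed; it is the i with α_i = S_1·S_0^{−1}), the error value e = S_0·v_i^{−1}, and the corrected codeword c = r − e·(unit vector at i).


S = (2, 8, 6), error at position 2, error magnitude e = 5, c = [4, 9, 7, 12, 8].

Step 1: column multipliers v_i = (∏_{j≠i}(α_i − α_j))^{−1} mod 13.
  i = 1 (α = 3): (3−4)(3−1)(3−2)(3−9) = (−1)·2·1·(−6) = 12 ≡ 12, so v_1 = 12^{−1} = 12 (mod 13).
  i = 2 (α = 4): (4−3)(4−1)(4−2)(4−9) = 1·3·2·(−5) = −30 ≡ 9, so v_2 = 9^{−1} = 3 (mod 13).
  i = 3 (α = 1): (1−3)(1−4)(1−2)(1−9) = (−2)·(−3)·(−1)·(−8) = 48 ≡ 9, so v_3 = 9^{−1} = 3 (mod 13).
  i = 4 (α = 2): (2−3)(2−4)(2−1)(2−9) = (−1)·(−2)·1·(−7) = −14 ≡ 12, so v_4 = 12^{−1} = 12 (mod 13).
  i = 5 (α = 9): (9−3)(9−4)(9−1)(9−2) = 6·5·8·7 = 1680 ≡ 3, so v_5 = 3^{−1} = 9 (mod 13).
  v = [12, 3, 3, 12, 9].
Step 2: syndromes of r = [4, 1, 7, 12, 8] (all sums mod 13).
  S_0 = Σ v_i r_i = 12·4 + 3·1 + 3·7 + 12·12 + 9·8 = 288 ≡ 2.
  S_1 = Σ v_i α_i r_i = 12·3·4 + 3·4·1 + 3·1·7 + 12·2·12 + 9·9·8 = 1113 ≡ 8.
  α_i^2 mod 13 = [9, 3, 1, 4, 3].
  S_2 = Σ v_i α_i^2 r_i = 12·9·4 + 3·3·1 + 3·1·7 + 12·4·12 + 9·3·8 = 1254 ≡ 6.
  S = (2, 8, 6) ≠ 0, so r is not a codeword (an error is present).
Step 3: locate the error. For a single error e at position i, S_ℓ = v_i·e·α_i^ℓ, so α_err = S_1/S_0.
  S_0^{−1} = 2^{−1} = 7 (mod 13), so α_err = 8·7 = 56 ≡ 4 = α_2. Error position i = 2.
  Consistency check: S_2/S_1 = 6·5 = 30 ≡ 4 = α_err ✓ (single-error assumption holds).
Step 4: error magnitude e = S_0/v_2 = S_0·∏_{j≠2}(α_2 − α_j) = 2·9 = 18 ≡ 5 (mod 13).
Step 5: correct position 2: c_2 = r_2 − e = 1 − 5 ≡ 9 (mod 13). Hence c = [4, 9, 7, 12, 8].
  Check: interpolating c through the α_i gives m(x) = 2 + 5·x (degree < 2) with m(α_i) = c_i for every i, so c is indeed a codeword.


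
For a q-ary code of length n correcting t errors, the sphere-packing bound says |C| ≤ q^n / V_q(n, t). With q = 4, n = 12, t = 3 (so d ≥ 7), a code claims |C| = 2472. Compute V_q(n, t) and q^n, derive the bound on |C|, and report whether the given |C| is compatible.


V_q(n, t) = 6571, q^n = 16777216, Hamming bound = 2553, |C| = 2472 ≤ bound (satisfied).

Step 1: Compute V_q(n, t) = Σ_{j=0}^3 C(n, j) (q−1)^j.
  j = 0: C(12,0)·(3)^0 = 1·1 = 1.
  j = 1: C(12,1)·(3)^1 = 12·3 = 36.
  j = 2: C(12,2)·(3)^2 = 66·9 = 594.
  j = 3: C(12,3)·(3)^3 = 220·27 = 5940.
  V_q(n, t) = 1 + 36 + 594 + 5940 = 6571.
Step 2: q^n = 4^12 = 16777216.
Step 3: Hamming bound ⌊q^n / V_q(n,t)⌋ = ⌊16777216/6571⌋ = 2553.
Step 4: Compare |C| = 2472 to 2553: satisfied.
The claimed |C| lies below the Hamming bound.


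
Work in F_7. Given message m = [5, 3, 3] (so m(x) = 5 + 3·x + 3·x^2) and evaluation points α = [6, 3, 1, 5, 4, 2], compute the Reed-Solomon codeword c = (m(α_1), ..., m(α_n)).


c = [5, 6, 4, 4, 2, 2]

Message polynomial: m(x) = 5 + 3·x + 3·x^2 (mod 7).
For each evaluation point α_i, compute m(α_i) mod 7:
  α_1 = 6: Horner steps 3 → 0 → 5, so m(6) = 5.
  α_2 = 3: Horner steps 3 → 5 → 6, so m(3) = 6.
  α_3 = 1: Horner steps 3 → 6 → 4, so m(1) = 4.
  α_4 = 5: Horner steps 3 → 4 → 4, so m(5) = 4.
  α_5 = 4: Horner steps 3 → 1 → 2, so m(4) = 2.
  α_6 = 2: Horner steps 3 → 2 → 2, so m(2) = 2.
Codeword c = [5, 6, 4, 4, 2, 2] ∈ F_7^6.


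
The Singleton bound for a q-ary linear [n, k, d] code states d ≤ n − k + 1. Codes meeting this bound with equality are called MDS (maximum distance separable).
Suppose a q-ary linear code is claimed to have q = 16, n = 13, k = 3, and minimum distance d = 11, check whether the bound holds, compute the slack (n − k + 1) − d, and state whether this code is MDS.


Singleton RHS = n − k + 1 = 11, slack = 0, bound satisfied, MDS.

Singleton bound: d ≤ n − k + 1.
Here n = 13, k = 3, so n − k + 1 = 11.
Given d = 11, check d ≤ 11: YES.
Slack = (n − k + 1) − d = 0.
The code is MDS (slack = 0).
Description: the claimed parameters are [13, 3, 11]_16; such a code would be MDS (meets Singleton bound).


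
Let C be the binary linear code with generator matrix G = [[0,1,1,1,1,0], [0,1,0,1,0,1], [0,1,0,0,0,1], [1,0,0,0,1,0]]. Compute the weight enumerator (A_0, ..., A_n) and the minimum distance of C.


Weight distribution: A_0 = 1, A_1 = 1, A_2 = 2, A_3 = 6, A_4 = 5, A_5 = 1. Minimum distance d = 1.

Enumerate all 2^4 = 16 messages m ∈ F_2^4.
For each, compute codeword c = mG in F_2^6, then tally its weight.
  m = 0000 → c = 000000, weight = 0.
  m = 1000 → c = 011110, weight = 4.
  m = 0100 → c = 010101, weight = 3.
  m = 1100 → c = 001011, weight = 3.
  m = 0010 → c = 010001, weight = 2.
  m = 1010 → c = 001111, weight = 4.
  m = 0110 → c = 000100, weight = 1.
  m = 1110 → c = 011010, weight = 3.
  m = 0001 → c = 100010, weight = 2.
  m = 1001 → c = 111100, weight = 4.
  m = 0101 → c = 110111, weight = 5.
  m = 1101 → c = 101001, weight = 3.
  m = 0011 → c = 110011, weight = 4.
  m = 1011 → c = 101101, weight = 4.
  m = 0111 → c = 100110, weight = 3.
  m = 1111 → c = 111000, weight = 3.
Tally weights:
  weight 0: 1 codewords.
  weight 1: 1 codewords.
  weight 2: 2 codewords.
  weight 3: 6 codewords.
  weight 4: 5 codewords.
  weight 5: 1 codewords.
Minimum distance d = smallest w > 0 with A_w > 0 = 1.
Sanity: Σ A_w = 16 = 2^4 = 16 ✓.


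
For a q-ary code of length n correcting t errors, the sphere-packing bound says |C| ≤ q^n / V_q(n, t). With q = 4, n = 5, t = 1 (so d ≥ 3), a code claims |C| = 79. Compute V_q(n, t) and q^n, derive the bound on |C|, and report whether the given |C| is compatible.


V_q(n, t) = 16, q^n = 1024, Hamming bound = 64, |C| = 79 > bound (violated).

Step 1: Compute V_q(n, t) = Σ_{j=0}^1 C(n, j) (q−1)^j.
  j = 0: C(5,0)·(3)^0 = 1·1 = 1.
  j = 1: C(5,1)·(3)^1 = 5·3 = 15.
  V_q(n, t) = 1 + 15 = 16.
Step 2: q^n = 4^5 = 1024.
Step 3: Hamming bound ⌊q^n / V_q(n,t)⌋ = ⌊1024/16⌋ = 64.
Step 4: Compare |C| = 79 to 64: violated.
The claimed |C| lies above the Hamming bound, so no 4-ary code of length 5 with d ≥ 3 can have 79 codewords.


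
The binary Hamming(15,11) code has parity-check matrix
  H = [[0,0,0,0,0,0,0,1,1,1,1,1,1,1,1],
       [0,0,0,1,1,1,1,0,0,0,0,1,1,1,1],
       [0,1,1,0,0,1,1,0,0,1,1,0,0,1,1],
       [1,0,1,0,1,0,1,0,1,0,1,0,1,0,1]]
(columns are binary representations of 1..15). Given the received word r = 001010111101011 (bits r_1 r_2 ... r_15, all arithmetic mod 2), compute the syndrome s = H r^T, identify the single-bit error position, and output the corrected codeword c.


s = (0, 1, 1, 1)^T, error position = 7, corrected codeword c = 001010011101011

Compute s = H r^T mod 2 one row at a time:
  s_1 = 1 + 1 + 1 + 0 + 1 + 0 + 1 + 1 = 6 ≡ 0 (mod 2).
  s_2 = 0 + 1 + 0 + 1 + 1 + 0 + 1 + 1 = 5 ≡ 1 (mod 2).
  s_3 = 0 + 1 + 0 + 1 + 1 + 0 + 1 + 1 = 5 ≡ 1 (mod 2).
  s_4 = 0 + 1 + 1 + 1 + 1 + 0 + 0 + 1 = 5 ≡ 1 (mod 2).
s = (0, 1, 1, 1)^T — this equals column 7 of H (binary 0111), so error is at position 7.
Correct: flip bit 7 of r = 001010111101011 to get c = 001010011101011.


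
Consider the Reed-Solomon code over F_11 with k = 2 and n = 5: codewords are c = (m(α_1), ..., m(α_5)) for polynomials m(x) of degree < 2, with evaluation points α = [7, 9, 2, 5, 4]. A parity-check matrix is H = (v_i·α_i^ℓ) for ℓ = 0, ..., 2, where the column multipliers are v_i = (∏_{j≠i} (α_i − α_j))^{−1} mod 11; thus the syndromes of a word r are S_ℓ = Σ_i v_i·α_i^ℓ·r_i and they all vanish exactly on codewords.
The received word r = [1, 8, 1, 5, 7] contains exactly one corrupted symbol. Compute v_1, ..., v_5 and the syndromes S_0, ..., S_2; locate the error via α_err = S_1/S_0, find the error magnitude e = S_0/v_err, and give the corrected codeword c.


S = (1, 2, 4), error at position 3, error magnitude e = 1, c = [1, 8, 0, 5, 7].

Step 1: column multipliers v_i = (∏_{j≠i}(α_i − α_j))^{−1} mod 11.
  i = 1 (α = 7): (7−9)(7−2)(7−5)(7−4) = (−2)·5·2·3 = −60 ≡ 6, so v_1 = 6^{−1} = 2 (mod 11).
  i = 2 (α = 9): (9−7)(9−2)(9−5)(9−4) = 2·7·4·5 = 280 ≡ 5, so v_2 = 5^{−1} = 9 (mod 11).
  i = 3 (α = 2): (2−7)(2−9)(2−5)(2−4) = (−5)·(−7)·(−3)·(−2) = 210 ≡ 1, so v_3 = 1^{−1} = 1 (mod 11).
  i = 4 (α = 5): (5−7)(5−9)(5−2)(5−4) = (−2)·(−4)·3·1 = 24 ≡ 2, so v_4 = 2^{−1} = 6 (mod 11).
  i = 5 (α = 4): (4−7)(4−9)(4−2)(4−5) = (−3)·(−5)·2·(−1) = −30 ≡ 3, so v_5 = 3^{−1} = 4 (mod 11).
  v = [2, 9, 1, 6, 4].
Step 2: syndromes of r = [1, 8, 1, 5, 7] (all sums mod 11).
  S_0 = Σ v_i r_i = 2·1 + 9·8 + 1·1 + 6·5 + 4·7 = 133 ≡ 1.
  S_1 = Σ v_i α_i r_i = 2·7·1 + 9·9·8 + 1·2·1 + 6·5·5 + 4·4·7 = 926 ≡ 2.
  α_i^2 mod 11 = [5, 4, 4, 3, 5].
  S_2 = Σ v_i α_i^2 r_i = 2·5·1 + 9·4·8 + 1·4·1 + 6·3·5 + 4·5·7 = 532 ≡ 4.
  S = (1, 2, 4) ≠ 0, so r is not a codeword (an error is present).
Step 3: locate the error. For a single error e at position i, S_ℓ = v_i·e·α_i^ℓ, so α_err = S_1/S_0.
  S_0^{−1} = 1^{−1} = 1 (mod 11), so α_err = 2·1 = 2 ≡ 2 = α_3. Error position i = 3.
  Consistency check: S_2/S_1 = 4·6 = 24 ≡ 2 = α_err ✓ (single-error assumption holds).
Step 4: error magnitude e = S_0/v_3 = S_0·∏_{j≠3}(α_3 − α_j) = 1·1 = 1 ≡ 1 (mod 11).
Step 5: correct position 3: c_3 = r_3 − e = 1 − 1 ≡ 0 (mod 11). Hence c = [1, 8, 0, 5, 7].
  Check: interpolating c through the α_i gives m(x) = 4 + 9·x (degree < 2) with m(α_i) = c_i for every i, so c is indeed a codeword.


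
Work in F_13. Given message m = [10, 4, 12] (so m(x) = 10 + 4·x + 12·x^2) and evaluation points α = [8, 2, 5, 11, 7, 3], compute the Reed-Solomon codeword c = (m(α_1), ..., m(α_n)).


c = [4, 1, 5, 11, 2, 0]

Message polynomial: m(x) = 10 + 4·x + 12·x^2 (mod 13).
For each evaluation point α_i, compute m(α_i) mod 13:
  α_1 = 8: Horner steps 12 → 9 → 4, so m(8) = 4.
  α_2 = 2: Horner steps 12 → 2 → 1, so m(2) = 1.
  α_3 = 5: Horner steps 12 → 12 → 5, so m(5) = 5.
  α_4 = 11: Horner steps 12 → 6 → 11, so m(11) = 11.
  α_5 = 7: Horner steps 12 → 10 → 2, so m(7) = 2.
  α_6 = 3: Horner steps 12 → 1 → 0, so m(3) = 0.
Codeword c = [4, 1, 5, 11, 2, 0] ∈ F_13^6.


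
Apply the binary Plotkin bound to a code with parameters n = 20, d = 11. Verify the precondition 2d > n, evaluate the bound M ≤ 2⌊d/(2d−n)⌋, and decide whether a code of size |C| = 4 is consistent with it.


Plotkin bound M ≤ 10; given |C| = 4 ≤ bound (satisfied).

Check applicability: 2d = 22, n = 20.
2d − n = 2 > 0, so Plotkin applies.
Compute d/(2d−n) = 11/2 ≈ 5.5000.
⌊d/(2d−n)⌋ = 5.
Plotkin bound: M ≤ 2·5 = 10.
Given |C| = 4, check: satisfied.
This |C| is below the Plotkin bound.


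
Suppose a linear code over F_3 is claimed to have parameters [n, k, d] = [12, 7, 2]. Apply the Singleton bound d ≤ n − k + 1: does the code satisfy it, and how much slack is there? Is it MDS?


Singleton RHS = n − k + 1 = 6, slack = 4, bound satisfied, not MDS.

Singleton bound: d ≤ n − k + 1.
Here n = 12, k = 7, so n − k + 1 = 6.
Given d = 2, check d ≤ 6: YES.
Slack = (n − k + 1) − d = 4.
The code is NOT MDS (slack = 4 > 0).
Description: the claimed parameters are [12, 7, 2]_3; such a code would be non-MDS.


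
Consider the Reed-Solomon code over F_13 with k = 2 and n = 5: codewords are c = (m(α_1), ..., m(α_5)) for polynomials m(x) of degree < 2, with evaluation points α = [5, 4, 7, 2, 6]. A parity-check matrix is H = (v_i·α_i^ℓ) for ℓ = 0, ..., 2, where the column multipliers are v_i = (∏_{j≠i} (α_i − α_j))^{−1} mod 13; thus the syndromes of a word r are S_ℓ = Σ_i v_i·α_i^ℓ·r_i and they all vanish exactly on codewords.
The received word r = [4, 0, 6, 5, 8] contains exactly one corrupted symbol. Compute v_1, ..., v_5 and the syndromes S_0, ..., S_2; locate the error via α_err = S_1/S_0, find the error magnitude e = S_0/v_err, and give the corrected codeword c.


S = (5, 9, 11), error at position 3, error magnitude e = 7, c = [4, 0, 12, 5, 8].

Step 1: column multipliers v_i = (∏_{j≠i}(α_i − α_j))^{−1} mod 13.
  i = 1 (α = 5): (5−4)(5−7)(5−2)(5−6) = 1·(−2)·3·(−1) = 6 ≡ 6, so v_1 = 6^{−1} = 11 (mod 13).
  i = 2 (α = 4): (4−5)(4−7)(4−2)(4−6) = (−1)·(−3)·2·(−2) = −12 ≡ 1, so v_2 = 1^{−1} = 1 (mod 13).
  i = 3 (α = 7): (7−5)(7−4)(7−2)(7−6) = 2·3·5·1 = 30 ≡ 4, so v_3 = 4^{−1} = 10 (mod 13).
  i = 4 (α = 2): (2−5)(2−4)(2−7)(2−6) = (−3)·(−2)·(−5)·(−4) = 120 ≡ 3, so v_4 = 3^{−1} = 9 (mod 13).
  i = 5 (α = 6): (6−5)(6−4)(6−7)(6−2) = 1·2·(−1)·4 = −8 ≡ 5, so v_5 = 5^{−1} = 8 (mod 13).
  v = [11, 1, 10, 9, 8].
Step 2: syndromes of r = [4, 0, 6, 5, 8] (all sums mod 13).
  S_0 = Σ v_i r_i = 11·4 + 1·0 + 10·6 + 9·5 + 8·8 = 213 ≡ 5.
  S_1 = Σ v_i α_i r_i = 11·5·4 + 1·4·0 + 10·7·6 + 9·2·5 + 8·6·8 = 1114 ≡ 9.
  α_i^2 mod 13 = [12, 3, 10, 4, 10].
  S_2 = Σ v_i α_i^2 r_i = 11·12·4 + 1·3·0 + 10·10·6 + 9·4·5 + 8·10·8 = 1948 ≡ 11.
  S = (5, 9, 11) ≠ 0, so r is not a codeword (an error is present).
Step 3: locate the error. For a single error e at position i, S_ℓ = v_i·e·α_i^ℓ, so α_err = S_1/S_0.
  S_0^{−1} = 5^{−1} = 8 (mod 13), so α_err = 9·8 = 72 ≡ 7 = α_3. Error position i = 3.
  Consistency check: S_2/S_1 = 11·3 = 33 ≡ 7 = α_err ✓ (single-error assumption holds).
Step 4: error magnitude e = S_0/v_3 = S_0·∏_{j≠3}(α_3 − α_j) = 5·4 = 20 ≡ 7 (mod 13).
Step 5: correct position 3: c_3 = r_3 − e = 6 − 7 ≡ 12 (mod 13). Hence c = [4, 0, 12, 5, 8].
  Check: interpolating c through the α_i gives m(x) = 10 + 4·x (degree < 2) with m(α_i) = c_i for every i, so c is indeed a codeword.


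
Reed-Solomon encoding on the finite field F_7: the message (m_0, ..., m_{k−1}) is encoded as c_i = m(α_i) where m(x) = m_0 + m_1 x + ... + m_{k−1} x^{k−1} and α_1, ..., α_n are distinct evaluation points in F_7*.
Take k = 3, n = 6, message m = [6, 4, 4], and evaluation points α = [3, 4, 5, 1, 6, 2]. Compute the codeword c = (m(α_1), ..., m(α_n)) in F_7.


c = [5, 2, 0, 0, 6, 2]

Message polynomial: m(x) = 6 + 4·x + 4·x^2 (mod 7).
For each evaluation point α_i, compute m(α_i) mod 7:
  α_1 = 3: Horner steps 4 → 2 → 5, so m(3) = 5.
  α_2 = 4: Horner steps 4 → 6 → 2, so m(4) = 2.
  α_3 = 5: Horner steps 4 → 3 → 0, so m(5) = 0.
  α_4 = 1: Horner steps 4 → 1 → 0, so m(1) = 0.
  α_5 = 6: Horner steps 4 → 0 → 6, so m(6) = 6.
  α_6 = 2: Horner steps 4 → 5 → 2, so m(2) = 2.
Codeword c = [5, 2, 0, 0, 6, 2] ∈ F_7^6.


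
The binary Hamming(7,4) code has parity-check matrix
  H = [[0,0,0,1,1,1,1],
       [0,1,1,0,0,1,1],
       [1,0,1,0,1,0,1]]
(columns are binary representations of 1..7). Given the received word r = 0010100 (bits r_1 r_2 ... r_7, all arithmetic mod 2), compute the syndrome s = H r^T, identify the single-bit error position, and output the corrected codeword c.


s = (1, 1, 0)^T, error position = 6, corrected codeword c = 0010110

Compute s = H r^T mod 2 one row at a time:
  s_1 = 0 + 1 + 0 + 0 = 1 ≡ 1 (mod 2).
  s_2 = 0 + 1 + 0 + 0 = 1 ≡ 1 (mod 2).
  s_3 = 0 + 1 + 1 + 0 = 2 ≡ 0 (mod 2).
s = (1, 1, 0)^T — this equals column 6 of H (binary 110), so error is at position 6.
Correct: flip bit 6 of r = 0010100 to get c = 0010110.


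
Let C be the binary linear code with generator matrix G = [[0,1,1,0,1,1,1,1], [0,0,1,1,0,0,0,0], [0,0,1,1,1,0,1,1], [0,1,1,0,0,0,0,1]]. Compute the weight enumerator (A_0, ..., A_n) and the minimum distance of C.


Weight distribution: A_0 = 1, A_2 = 2, A_3 = 6, A_4 = 3, A_5 = 2, A_6 = 2. Minimum distance d = 2.

Enumerate all 2^4 = 16 messages m ∈ F_2^4.
For each, compute codeword c = mG in F_2^8, then tally its weight.
  m = 0000 → c = 00000000, weight = 0.
  m = 1000 → c = 01101111, weight = 6.
  m = 0100 → c = 00110000, weight = 2.
  m = 1100 → c = 01011111, weight = 6.
  m = 0010 → c = 00111011, weight = 5.
  m = 1010 → c = 01010100, weight = 3.
  m = 0110 → c = 00001011, weight = 3.
  m = 1110 → c = 01100100, weight = 3.
  m = 0001 → c = 01100001, weight = 3.
  m = 1001 → c = 00001110, weight = 3.
  m = 0101 → c = 01010001, weight = 3.
  m = 1101 → c = 00111110, weight = 5.
  m = 0011 → c = 01011010, weight = 4.
  m = 1011 → c = 00110101, weight = 4.
  m = 0111 → c = 01101010, weight = 4.
  m = 1111 → c = 00000101, weight = 2.
Tally weights:
  weight 0: 1 codewords.
  weight 2: 2 codewords.
  weight 3: 6 codewords.
  weight 4: 3 codewords.
  weight 5: 2 codewords.
  weight 6: 2 codewords.
Minimum distance d = smallest w > 0 with A_w > 0 = 2.
Sanity: Σ A_w = 16 = 2^4 = 16 ✓.


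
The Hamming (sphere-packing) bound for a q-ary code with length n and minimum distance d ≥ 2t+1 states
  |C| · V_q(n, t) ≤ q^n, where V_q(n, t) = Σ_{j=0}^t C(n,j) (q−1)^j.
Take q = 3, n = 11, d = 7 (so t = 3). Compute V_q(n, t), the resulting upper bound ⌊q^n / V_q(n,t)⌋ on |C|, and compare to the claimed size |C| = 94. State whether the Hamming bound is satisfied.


V_q(n, t) = 1563, q^n = 177147, Hamming bound = 113, |C| = 94 ≤ bound (satisfied).

Step 1: Compute V_q(n, t) = Σ_{j=0}^3 C(n, j) (q−1)^j.
  j = 0: C(11,0)·(2)^0 = 1·1 = 1.
  j = 1: C(11,1)·(2)^1 = 11·2 = 22.
  j = 2: C(11,2)·(2)^2 = 55·4 = 220.
  j = 3: C(11,3)·(2)^3 = 165·8 = 1320.
  V_q(n, t) = 1 + 22 + 220 + 1320 = 1563.
Step 2: q^n = 3^11 = 177147.
Step 3: Hamming bound ⌊q^n / V_q(n,t)⌋ = ⌊177147/1563⌋ = 113.
Step 4: Compare |C| = 94 to 113: satisfied.
The claimed |C| lies below the Hamming bound.


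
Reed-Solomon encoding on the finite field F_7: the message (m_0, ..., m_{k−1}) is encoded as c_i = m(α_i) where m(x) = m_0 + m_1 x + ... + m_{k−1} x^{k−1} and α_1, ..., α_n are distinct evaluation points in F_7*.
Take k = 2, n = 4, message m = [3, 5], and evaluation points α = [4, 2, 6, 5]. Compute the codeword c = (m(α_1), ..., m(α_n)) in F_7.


c = [2, 6, 5, 0]

Message polynomial: m(x) = 3 + 5·x (mod 7).
For each evaluation point α_i, compute m(α_i) mod 7:
  α_1 = 4: Horner steps 5 → 2, so m(4) = 2.
  α_2 = 2: Horner steps 5 → 6, so m(2) = 6.
  α_3 = 6: Horner steps 5 → 5, so m(6) = 5.
  α_4 = 5: Horner steps 5 → 0, so m(5) = 0.
Codeword c = [2, 6, 5, 0] ∈ F_7^4.


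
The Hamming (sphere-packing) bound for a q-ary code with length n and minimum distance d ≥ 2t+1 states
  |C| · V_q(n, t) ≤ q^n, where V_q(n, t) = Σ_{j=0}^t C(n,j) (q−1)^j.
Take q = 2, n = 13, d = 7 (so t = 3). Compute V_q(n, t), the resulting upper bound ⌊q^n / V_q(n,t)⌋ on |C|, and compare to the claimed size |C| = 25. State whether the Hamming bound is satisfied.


V_q(n, t) = 378, q^n = 8192, Hamming bound = 21, |C| = 25 > bound (violated).

Step 1: Compute V_q(n, t) = Σ_{j=0}^3 C(n, j) (q−1)^j.
  j = 0: C(13,0)·(1)^0 = 1·1 = 1.
  j = 1: C(13,1)·(1)^1 = 13·1 = 13.
  j = 2: C(13,2)·(1)^2 = 78·1 = 78.
  j = 3: C(13,3)·(1)^3 = 286·1 = 286.
  V_q(n, t) = 1 + 13 + 78 + 286 = 378.
Step 2: q^n = 2^13 = 8192.
Step 3: Hamming bound ⌊q^n / V_q(n,t)⌋ = ⌊8192/378⌋ = 21.
Step 4: Compare |C| = 25 to 21: violated.
The claimed |C| lies above the Hamming bound, so no 2-ary code of length 13 with d ≥ 7 can have 25 codewords.


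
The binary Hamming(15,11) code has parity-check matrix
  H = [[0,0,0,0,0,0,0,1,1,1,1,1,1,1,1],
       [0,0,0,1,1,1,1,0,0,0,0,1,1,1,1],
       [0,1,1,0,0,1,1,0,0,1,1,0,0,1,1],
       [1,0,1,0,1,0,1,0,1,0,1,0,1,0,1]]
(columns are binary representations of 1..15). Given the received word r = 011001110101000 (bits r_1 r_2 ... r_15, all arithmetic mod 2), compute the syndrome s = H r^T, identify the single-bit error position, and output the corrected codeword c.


s = (1, 1, 1, 0)^T, error position = 14, corrected codeword c = 011001110101010

Compute s = H r^T mod 2 one row at a time:
  s_1 = 1 + 0 + 1 + 0 + 1 + 0 + 0 + 0 = 3 ≡ 1 (mod 2).
  s_2 = 0 + 0 + 1 + 1 + 1 + 0 + 0 + 0 = 3 ≡ 1 (mod 2).
  s_3 = 1 + 1 + 1 + 1 + 1 + 0 + 0 + 0 = 5 ≡ 1 (mod 2).
  s_4 = 0 + 1 + 0 + 1 + 0 + 0 + 0 + 0 = 2 ≡ 0 (mod 2).
s = (1, 1, 1, 0)^T — this equals column 14 of H (binary 1110), so error is at position 14.
Correct: flip bit 14 of r = 011001110101000 to get c = 011001110101010.


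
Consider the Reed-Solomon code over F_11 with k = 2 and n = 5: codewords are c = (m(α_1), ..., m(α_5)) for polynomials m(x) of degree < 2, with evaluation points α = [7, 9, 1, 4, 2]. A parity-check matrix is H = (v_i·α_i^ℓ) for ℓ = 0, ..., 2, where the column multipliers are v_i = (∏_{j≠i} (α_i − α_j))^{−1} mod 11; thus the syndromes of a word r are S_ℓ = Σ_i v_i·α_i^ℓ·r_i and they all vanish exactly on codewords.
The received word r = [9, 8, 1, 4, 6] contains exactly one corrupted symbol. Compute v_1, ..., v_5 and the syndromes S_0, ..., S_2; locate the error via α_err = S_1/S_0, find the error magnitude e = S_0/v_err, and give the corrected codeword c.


S = (5, 9, 3), error at position 4, error magnitude e = 10, c = [9, 8, 1, 5, 6].

Step 1: column multipliers v_i = (∏_{j≠i}(α_i − α_j))^{−1} mod 11.
  i = 1 (α = 7): (7−9)(7−1)(7−4)(7−2) = (−2)·6·3·5 = −180 ≡ 7, so v_1 = 7^{−1} = 8 (mod 11).
  i = 2 (α = 9): (9−7)(9−1)(9−4)(9−2) = 2·8·5·7 = 560 ≡ 10, so v_2 = 10^{−1} = 10 (mod 11).
  i = 3 (α = 1): (1−7)(1−9)(1−4)(1−2) = (−6)·(−8)·(−3)·(−1) = 144 ≡ 1, so v_3 = 1^{−1} = 1 (mod 11).
  i = 4 (α = 4): (4−7)(4−9)(4−1)(4−2) = (−3)·(−5)·3·2 = 90 ≡ 2, so v_4 = 2^{−1} = 6 (mod 11).
  i = 5 (α = 2): (2−7)(2−9)(2−1)(2−4) = (−5)·(−7)·1·(−2) = −70 ≡ 7, so v_5 = 7^{−1} = 8 (mod 11).
  v = [8, 10, 1, 6, 8].
Step 2: syndromes of r = [9, 8, 1, 4, 6] (all sums mod 11).
  S_0 = Σ v_i r_i = 8·9 + 10·8 + 1·1 + 6·4 + 8·6 = 225 ≡ 5.
  S_1 = Σ v_i α_i r_i = 8·7·9 + 10·9·8 + 1·1·1 + 6·4·4 + 8·2·6 = 1417 ≡ 9.
  α_i^2 mod 11 = [5, 4, 1, 5, 4].
  S_2 = Σ v_i α_i^2 r_i = 8·5·9 + 10·4·8 + 1·1·1 + 6·5·4 + 8·4·6 = 993 ≡ 3.
  S = (5, 9, 3) ≠ 0, so r is not a codeword (an error is present).
Step 3: locate the error. For a single error e at position i, S_ℓ = v_i·e·α_i^ℓ, so α_err = S_1/S_0.
  S_0^{−1} = 5^{−1} = 9 (mod 11), so α_err = 9·9 = 81 ≡ 4 = α_4. Error position i = 4.
  Consistency check: S_2/S_1 = 3·5 = 15 ≡ 4 = α_err ✓ (single-error assumption holds).
Step 4: error magnitude e = S_0/v_4 = S_0·∏_{j≠4}(α_4 − α_j) = 5·2 = 10 ≡ 10 (mod 11).
Step 5: correct position 4: c_4 = r_4 − e = 4 − 10 ≡ 5 (mod 11). Hence c = [9, 8, 1, 5, 6].
  Check: interpolating c through the α_i gives m(x) = 7 + 5·x (degree < 2) with m(α_i) = c_i for every i, so c is indeed a codeword.


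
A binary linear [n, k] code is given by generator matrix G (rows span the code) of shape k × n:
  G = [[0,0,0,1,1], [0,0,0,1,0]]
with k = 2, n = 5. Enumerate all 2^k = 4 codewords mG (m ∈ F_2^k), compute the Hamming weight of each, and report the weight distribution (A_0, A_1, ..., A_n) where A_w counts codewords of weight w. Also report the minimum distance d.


Weight distribution: A_0 = 1, A_1 = 2, A_2 = 1. Minimum distance d = 1.

Enumerate all 2^2 = 4 messages m ∈ F_2^2.
For each, compute codeword c = mG in F_2^5, then tally its weight.
  m = 00 → c = 00000, weight = 0.
  m = 10 → c = 00011, weight = 2.
  m = 01 → c = 00010, weight = 1.
  m = 11 → c = 00001, weight = 1.
Tally weights:
  weight 0: 1 codewords.
  weight 1: 2 codewords.
  weight 2: 1 codewords.
Minimum distance d = smallest w > 0 with A_w > 0 = 1.
Sanity: Σ A_w = 4 = 2^2 = 4 ✓.
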